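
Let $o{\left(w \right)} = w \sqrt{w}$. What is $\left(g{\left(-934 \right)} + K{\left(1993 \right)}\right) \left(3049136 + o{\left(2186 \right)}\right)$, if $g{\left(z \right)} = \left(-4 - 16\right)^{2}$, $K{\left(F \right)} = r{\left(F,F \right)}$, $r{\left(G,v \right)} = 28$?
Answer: $1305030208 + 935608 \sqrt{2186} \approx 1.3488 \cdot 10^{9}$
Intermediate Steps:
$K{\left(F \right)} = 28$
$o{\left(w \right)} = w^{\frac{3}{2}}$
$g{\left(z \right)} = 400$ ($g{\left(z \right)} = \left(-20\right)^{2} = 400$)
$\left(g{\left(-934 \right)} + K{\left(1993 \right)}\right) \left(3049136 + o{\left(2186 \right)}\right) = \left(400 + 28\right) \left(3049136 + 2186^{\frac{3}{2}}\right) = 428 \left(3049136 + 2186 \sqrt{2186}\right) = 1305030208 + 935608 \sqrt{2186}$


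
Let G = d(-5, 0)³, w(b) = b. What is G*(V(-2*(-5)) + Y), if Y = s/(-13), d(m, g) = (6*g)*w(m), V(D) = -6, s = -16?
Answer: 0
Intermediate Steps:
d(m, g) = 6*g*m (d(m, g) = (6*g)*m = 6*g*m)
Y = 16/13 (Y = -16/(-13) = -16*(-1/13) = 16/13 ≈ 1.2308)
G = 0 (G = (6*0*(-5))³ = 0³ = 0)
G*(V(-2*(-5)) + Y) = 0*(-6 + 16/13) = 0*(-62/13) = 0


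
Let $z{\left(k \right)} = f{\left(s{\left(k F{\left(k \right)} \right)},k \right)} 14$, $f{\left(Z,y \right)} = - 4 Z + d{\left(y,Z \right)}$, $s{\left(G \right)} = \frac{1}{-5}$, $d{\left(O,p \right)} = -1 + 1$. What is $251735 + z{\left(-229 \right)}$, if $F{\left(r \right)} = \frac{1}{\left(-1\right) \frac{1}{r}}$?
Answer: $\frac{1258731}{5} \approx 2.5175 \cdot 10^{5}$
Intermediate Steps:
$F{\left(r \right)} = - r$
$d{\left(O,p \right)} = 0$
$s{\left(G \right)} = - \frac{1}{5}$
$f{\left(Z,y \right)} = - 4 Z$ ($f{\left(Z,y \right)} = - 4 Z + 0 = - 4 Z$)
$z{\left(k \right)} = \frac{56}{5}$ ($z{\left(k \right)} = \left(-4\right) \left(- \frac{1}{5}\right) 14 = \frac{4}{5} \cdot 14 = \frac{56}{5}$)
$251735 + z{\left(-229 \right)} = 251735 + \frac{56}{5} = \frac{1258731}{5}$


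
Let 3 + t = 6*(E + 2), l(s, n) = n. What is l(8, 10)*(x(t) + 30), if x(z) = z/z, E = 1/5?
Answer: 310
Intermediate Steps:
E = ⅕ ≈ 0.20000
t = 51/5 (t = -3 + 6*(⅕ + 2) = -3 + 6*(11/5) = -3 + 66/5 = 51/5 ≈ 10.200)
x(z) = 1
l(8, 10)*(x(t) + 30) = 10*(1 + 30) = 10*31 = 310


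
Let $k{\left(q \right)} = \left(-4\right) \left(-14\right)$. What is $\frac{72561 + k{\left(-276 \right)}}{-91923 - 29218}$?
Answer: $- \frac{72617}{121141} \approx -0.59944$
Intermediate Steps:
$k{\left(q \right)} = 56$
$\frac{72561 + k{\left(-276 \right)}}{-91923 - 29218} = \frac{72561 + 56}{-91923 - 29218} = \frac{72617}{-121141} = 72617 \left(- \frac{1}{121141}\right) = - \frac{72617}{121141}$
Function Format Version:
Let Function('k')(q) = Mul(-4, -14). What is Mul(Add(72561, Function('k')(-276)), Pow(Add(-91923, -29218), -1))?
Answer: Rational(-72617, 121141) ≈ -0.59944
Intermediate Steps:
Function('k')(q) = 56
Mul(Add(72561, Function('k')(-276)), Pow(Add(-91923, -29218), -1)) = Mul(Add(72561, 56), Pow(Add(-91923, -29218), -1)) = Mul(72617, Pow(-121141, -1)) = Mul(72617, Rational(-1, 121141)) = Rational(-72617, 121141)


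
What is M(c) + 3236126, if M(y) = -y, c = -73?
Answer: 3236199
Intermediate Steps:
M(c) + 3236126 = -1*(-73) + 3236126 = 73 + 3236126 = 3236199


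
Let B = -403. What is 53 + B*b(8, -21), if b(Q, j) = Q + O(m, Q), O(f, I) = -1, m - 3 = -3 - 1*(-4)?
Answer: -2768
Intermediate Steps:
m = 4 (m = 3 + (-3 - 1*(-4)) = 3 + (-3 + 4) = 3 + 1 = 4)
b(Q, j) = -1 + Q (b(Q, j) = Q - 1 = -1 + Q)
53 + B*b(8, -21) = 53 - 403*(-1 + 8) = 53 - 403*7 = 53 - 2821 = -2768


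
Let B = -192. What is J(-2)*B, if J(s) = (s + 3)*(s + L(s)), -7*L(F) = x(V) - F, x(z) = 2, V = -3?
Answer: 3456/7 ≈ 493.71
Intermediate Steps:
L(F) = -2/7 + F/7 (L(F) = -(2 - F)/7 = -2/7 + F/7)
J(s) = (3 + s)*(-2/7 + 8*s/7) (J(s) = (s + 3)*(s + (-2/7 + s/7)) = (3 + s)*(-2/7 + 8*s/7))
J(-2)*B = (-6/7 + (8/7)*(-2)**2 + (22/7)*(-2))*(-192) = (-6/7 + (8/7)*4 - 44/7)*(-192) = (-6/7 + 32/7 - 44/7)*(-192) = -18/7*(-192) = 3456/7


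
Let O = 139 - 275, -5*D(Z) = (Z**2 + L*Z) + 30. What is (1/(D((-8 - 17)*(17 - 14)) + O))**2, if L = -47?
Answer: 1/3888784 ≈ 2.5715e-7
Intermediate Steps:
D(Z) = -6 - Z**2/5 + 47*Z/5 (D(Z) = -((Z**2 - 47*Z) + 30)/5 = -(30 + Z**2 - 47*Z)/5 = -6 - Z**2/5 + 47*Z/5)
O = -136
(1/(D((-8 - 17)*(17 - 14)) + O))**2 = (1/((-6 - (-8 - 17)**2*(17 - 14)**2/5 + 47*((-8 - 17)*(17 - 14))/5) - 136))**2 = (1/((-6 - (-25*3)**2/5 + 47*(-25*3)/5) - 136))**2 = (1/((-6 - 1/5*(-75)**2 + (47/5)*(-75)) - 136))**2 = (1/((-6 - 1/5*5625 - 705) - 136))**2 = (1/((-6 - 1125 - 705) - 136))**2 = (1/(-1836 - 136))**2 = (1/(-1972))**2 = (-1/1972)**2 = 1/3888784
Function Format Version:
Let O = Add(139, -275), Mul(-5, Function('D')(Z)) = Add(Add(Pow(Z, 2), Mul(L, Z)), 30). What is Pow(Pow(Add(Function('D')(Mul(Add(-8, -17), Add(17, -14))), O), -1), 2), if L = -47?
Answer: Rational(1, 3888784) ≈ 2.5715e-7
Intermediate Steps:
Function('D')(Z) = Add(-6, Mul(Rational(-1, 5), Pow(Z, 2)), Mul(Rational(47, 5), Z)) (Function('D')(Z) = Mul(Rational(-1, 5), Add(Add(Pow(Z, 2), Mul(-47, Z)), 30)) = Mul(Rational(-1, 5), Add(30, Pow(Z, 2), Mul(-47, Z))) = Add(-6, Mul(Rational(-1, 5), Pow(Z, 2)), Mul(Rational(47, 5), Z)))
O = -136
Pow(Pow(Add(Function('D')(Mul(Add(-8, -17), Add(17, -14))), O), -1), 2) = Pow(Pow(Add(Add(-6, Mul(Rational(-1, 5), Pow(Mul(Add(-8, -17), Add(17, -14)), 2)), Mul(Rational(47, 5), Mul(Add(-8, -17), Add(17, -14)))), -136), -1), 2) = Pow(Pow(Add(Add(-6, Mul(Rational(-1, 5), Pow(Mul(-25, 3), 2)), Mul(Rational(47, 5), Mul(-25, 3))), -136), -1), 2) = Pow(Pow(Add(Add(-6, Mul(Rational(-1, 5), Pow(-75, 2)), Mul(Rational(47, 5), -75)), -136), -1), 2) = Pow(Pow(Add(Add(-6, Mul(Rational(-1, 5), 5625), -705), -136), -1), 2) = Pow(Pow(Add(Add(-6, -1125, -705), -136), -1), 2) = Pow(Pow(Add(-1836, -136), -1), 2) = Pow(Pow(-1972, -1), 2) = Pow(Rational(-1, 1972), 2) = Rational(1, 3888784)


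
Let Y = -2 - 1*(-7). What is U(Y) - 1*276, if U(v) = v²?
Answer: -251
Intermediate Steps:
Y = 5 (Y = -2 + 7 = 5)
U(Y) - 1*276 = 5² - 1*276 = 25 - 276 = -251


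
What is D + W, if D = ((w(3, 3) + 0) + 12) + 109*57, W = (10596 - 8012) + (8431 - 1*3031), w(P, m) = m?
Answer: 14212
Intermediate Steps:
W = 7984 (W = 2584 + (8431 - 3031) = 2584 + 5400 = 7984)
D = 6228 (D = ((3 + 0) + 12) + 109*57 = (3 + 12) + 6213 = 15 + 6213 = 6228)
D + W = 6228 + 7984 = 14212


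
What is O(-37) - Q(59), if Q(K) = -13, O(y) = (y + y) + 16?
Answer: -45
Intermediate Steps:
O(y) = 16 + 2*y (O(y) = 2*y + 16 = 16 + 2*y)
O(-37) - Q(59) = (16 + 2*(-37)) - 1*(-13) = (16 - 74) + 13 = -58 + 13 = -45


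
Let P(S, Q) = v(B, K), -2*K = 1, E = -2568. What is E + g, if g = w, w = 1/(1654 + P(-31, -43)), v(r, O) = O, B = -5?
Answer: -8492374/3307 ≈ -2568.0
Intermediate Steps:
K = -½ (K = -½*1 = -½ ≈ -0.50000)
P(S, Q) = -½
w = 2/3307 (w = 1/(1654 - ½) = 1/(3307/2) = 2/3307 ≈ 0.00060478)
g = 2/3307 ≈ 0.00060478
E + g = -2568 + 2/3307 = -8492374/3307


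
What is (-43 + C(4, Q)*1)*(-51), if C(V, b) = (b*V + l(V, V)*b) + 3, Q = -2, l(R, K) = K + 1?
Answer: 2958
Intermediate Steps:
l(R, K) = 1 + K
C(V, b) = 3 + V*b + b*(1 + V) (C(V, b) = (b*V + (1 + V)*b) + 3 = (V*b + b*(1 + V)) + 3 = 3 + V*b + b*(1 + V))
(-43 + C(4, Q)*1)*(-51) = (-43 + (3 - 2 + 2*4*(-2))*1)*(-51) = (-43 + (3 - 2 - 16)*1)*(-51) = (-43 - 15*1)*(-51) = (-43 - 15)*(-51) = -58*(-51) = 2958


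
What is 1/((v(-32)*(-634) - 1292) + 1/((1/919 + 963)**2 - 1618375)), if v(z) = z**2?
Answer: -583594948371/379633182675767029 ≈ -1.5373e-6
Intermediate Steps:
1/((v(-32)*(-634) - 1292) + 1/((1/919 + 963)**2 - 1618375)) = 1/(((-32)**2*(-634) - 1292) + 1/((1/919 + 963)**2 - 1618375)) = 1/((1024*(-634) - 1292) + 1/((1/919 + 963)**2 - 1618375)) = 1/((-649216 - 1292) + 1/((884998/919)**2 - 1618375)) = 1/(-650508 + 1/(783221460004/844561 - 1618375)) = 1/(-650508 + 1/(-583594948371/844561)) = 1/(-650508 - 844561/583594948371) = 1/(-379633182675767029/583594948371) = -583594948371/379633182675767029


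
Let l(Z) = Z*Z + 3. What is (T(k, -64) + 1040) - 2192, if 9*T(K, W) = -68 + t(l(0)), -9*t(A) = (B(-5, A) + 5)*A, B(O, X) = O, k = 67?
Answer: -10436/9 ≈ -1159.6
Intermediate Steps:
l(Z) = 3 + Z² (l(Z) = Z² + 3 = 3 + Z²)
t(A) = 0 (t(A) = -(-5 + 5)*A/9 = -0*A = -⅑*0 = 0)
T(K, W) = -68/9 (T(K, W) = (-68 + 0)/9 = (⅑)*(-68) = -68/9)
(T(k, -64) + 1040) - 2192 = (-68/9 + 1040) - 2192 = 9292/9 - 2192 = -10436/9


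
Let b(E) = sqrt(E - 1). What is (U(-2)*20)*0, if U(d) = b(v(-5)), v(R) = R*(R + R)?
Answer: 0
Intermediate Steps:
v(R) = 2*R**2 (v(R) = R*(2*R) = 2*R**2)
b(E) = sqrt(-1 + E)
U(d) = 7 (U(d) = sqrt(-1 + 2*(-5)**2) = sqrt(-1 + 2*25) = sqrt(-1 + 50) = sqrt(49) = 7)
(U(-2)*20)*0 = (7*20)*0 = 140*0 = 0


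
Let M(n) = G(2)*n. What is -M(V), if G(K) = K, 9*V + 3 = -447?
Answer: 100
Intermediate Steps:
V = -50 (V = -⅓ + (⅑)*(-447) = -⅓ - 149/3 = -50)
M(n) = 2*n
-M(V) = -2*(-50) = -1*(-100) = 100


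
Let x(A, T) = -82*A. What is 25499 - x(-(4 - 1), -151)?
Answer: 25253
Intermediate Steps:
25499 - x(-(4 - 1), -151) = 25499 - (-82)*(-(4 - 1)) = 25499 - (-82)*(-1*3) = 25499 - (-82)*(-3) = 25499 - 1*246 = 25499 - 246 = 25253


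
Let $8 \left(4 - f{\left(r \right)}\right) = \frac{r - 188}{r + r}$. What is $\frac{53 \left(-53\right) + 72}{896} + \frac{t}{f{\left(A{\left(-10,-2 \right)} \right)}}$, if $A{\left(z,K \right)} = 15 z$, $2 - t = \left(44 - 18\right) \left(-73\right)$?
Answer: $\frac{290029279}{592768} \approx 489.28$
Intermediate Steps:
$t = 1900$ ($t = 2 - \left(44 - 18\right) \left(-73\right) = 2 - 26 \left(-73\right) = 2 - -1898 = 2 + 1898 = 1900$)
$f{\left(r \right)} = 4 - \frac{-188 + r}{16 r}$ ($f{\left(r \right)} = 4 - \frac{\left(r - 188\right) \frac{1}{r + r}}{8} = 4 - \frac{\left(-188 + r\right) \frac{1}{2 r}}{8} = 4 - \frac{\frac{1}{2} \frac{1}{r} \left(-188 + r\right)}{8} = 4 - \frac{-188 + r}{16 r}$)
$\frac{53 \left(-53\right) + 72}{896} + \frac{t}{f{\left(A{\left(-10,-2 \right)} \right)}} = \frac{53 \left(-53\right) + 72}{896} + \frac{1900}{\frac{1}{16} \frac{1}{15 \left(-10\right)} \left(188 + 63 \cdot 15 \left(-10\right)\right)} = \left(-2809 + 72\right) \frac{1}{896} + \frac{1900}{\frac{1}{16} \frac{1}{-150} \left(188 + 63 \left(-150\right)\right)} = \left(-2737\right) \frac{1}{896} + \frac{1900}{\frac{1}{16} \left(- \frac{1}{150}\right) \left(188 - 9450\right)} = - \frac{391}{128} + \frac{1900}{\frac{1}{16} \left(- \frac{1}{150}\right) \left(-9262\right)} = - \frac{391}{128} + \frac{1900}{\frac{4631}{1200}} = - \frac{391}{128} + 1900 \cdot \frac{1200}{4631} = - \frac{391}{128} + \frac{2280000}{4631} = \frac{290029279}{592768}$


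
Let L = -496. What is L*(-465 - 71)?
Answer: 265856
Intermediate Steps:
L*(-465 - 71) = -496*(-465 - 71) = -496*(-536) = 265856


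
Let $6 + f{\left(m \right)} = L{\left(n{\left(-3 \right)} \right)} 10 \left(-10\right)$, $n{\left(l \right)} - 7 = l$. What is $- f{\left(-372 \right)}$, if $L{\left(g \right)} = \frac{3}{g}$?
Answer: $81$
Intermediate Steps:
$n{\left(l \right)} = 7 + l$
$f{\left(m \right)} = -81$ ($f{\left(m \right)} = -6 + \frac{3}{7 - 3} \cdot 10 \left(-10\right) = -6 + \frac{3}{4} \cdot 10 \left(-10\right) = -6 + \frac{15}{2} \left(-10\right) = -6 - 75 = -81$)
$- f{\left(-372 \right)} = \left(-1\right) \left(-81\right) = 81$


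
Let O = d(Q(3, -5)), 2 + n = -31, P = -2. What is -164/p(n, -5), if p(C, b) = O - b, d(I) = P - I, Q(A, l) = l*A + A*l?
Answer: -164/33 ≈ -4.9697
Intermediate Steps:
Q(A, l) = 2*A*l (Q(A, l) = A*l + A*l = 2*A*l)
d(I) = -2 - I
n = -33 (n = -2 - 31 = -33)
O = 28 (O = -2 - 2*3*(-5) = -2 - 1*(-30) = -2 + 30 = 28)
p(C, b) = 28 - b
-164/p(n, -5) = -164/(28 - 1*(-5)) = -164/(28 + 5) = -164/33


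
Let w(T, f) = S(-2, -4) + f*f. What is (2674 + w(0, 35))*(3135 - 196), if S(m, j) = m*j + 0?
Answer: 11482673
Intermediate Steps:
S(m, j) = j*m (S(m, j) = j*m + 0 = j*m)
w(T, f) = 8 + f² (w(T, f) = -4*(-2) + f*f = 8 + f²)
(2674 + w(0, 35))*(3135 - 196) = (2674 + (8 + 35²))*(3135 - 196) = (2674 + (8 + 1225))*2939 = (2674 + 1233)*2939 = 3907*2939 = 11482673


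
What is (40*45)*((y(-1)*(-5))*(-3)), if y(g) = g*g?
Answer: 27000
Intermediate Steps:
y(g) = g**2
(40*45)*((y(-1)*(-5))*(-3)) = (40*45)*(((-1)**2*(-5))*(-3)) = 1800*((1*(-5))*(-3)) = 1800*(-5*(-3)) = 1800*15 = 27000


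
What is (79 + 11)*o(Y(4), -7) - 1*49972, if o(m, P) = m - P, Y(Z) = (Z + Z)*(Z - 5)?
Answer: -50062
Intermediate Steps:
Y(Z) = 2*Z*(-5 + Z) (Y(Z) = (2*Z)*(-5 + Z) = 2*Z*(-5 + Z))
(79 + 11)*o(Y(4), -7) - 1*49972 = (79 + 11)*(2*4*(-5 + 4) - 1*(-7)) - 1*49972 = 90*(2*4*(-1) + 7) - 49972 = 90*(-8 + 7) - 49972 = 90*(-1) - 49972 = -90 - 49972 = -50062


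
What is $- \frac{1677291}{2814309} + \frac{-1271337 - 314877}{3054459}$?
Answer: $- \frac{1065256991855}{955132383759} \approx -1.1153$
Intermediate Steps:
$- \frac{1677291}{2814309} + \frac{-1271337 - 314877}{3054459} = \left(-1677291\right) \frac{1}{2814309} - \frac{528738}{1018153} = - \frac{559097}{938103} - \frac{528738}{1018153} = - \frac{1065256991855}{955132383759}$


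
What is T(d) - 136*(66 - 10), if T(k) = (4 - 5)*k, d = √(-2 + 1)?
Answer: -7616 - I ≈ -7616.0 - 1.0*I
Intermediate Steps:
d = I (d = √(-1) = I ≈ 1.0*I)
T(k) = -k
T(d) - 136*(66 - 10) = -I - 136*(66 - 10) = -I - 136*56 = -I - 7616 = -7616 - I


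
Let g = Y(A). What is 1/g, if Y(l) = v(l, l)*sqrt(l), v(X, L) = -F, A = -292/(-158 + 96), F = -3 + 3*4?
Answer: -sqrt(4526)/1314 ≈ -0.051199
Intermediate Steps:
F = 9 (F = -3 + 12 = 9)
A = 146/31 (A = -292/(-62) = -292*(-1/62) = 146/31 ≈ 4.7097)
v(X, L) = -9 (v(X, L) = -1*9 = -9)
Y(l) = -9*sqrt(l)
g = -9*sqrt(4526)/31 ≈ -19.532
1/g = 1/(-9*sqrt(4526)/31) = -sqrt(4526)/1314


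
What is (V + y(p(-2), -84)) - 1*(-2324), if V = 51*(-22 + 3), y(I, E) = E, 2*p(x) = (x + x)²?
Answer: 1271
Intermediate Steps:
p(x) = 2*x² (p(x) = (x + x)²/2 = (2*x)²/2 = (4*x²)/2 = 2*x²)
V = -969 (V = 51*(-19) = -969)
(V + y(p(-2), -84)) - 1*(-2324) = (-969 - 84) - 1*(-2324) = -1053 + 2324 = 1271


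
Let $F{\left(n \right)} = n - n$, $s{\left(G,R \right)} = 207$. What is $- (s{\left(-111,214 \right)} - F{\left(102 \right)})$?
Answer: $-207$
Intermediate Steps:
$F{\left(n \right)} = 0$
$- (s{\left(-111,214 \right)} - F{\left(102 \right)}) = - (207 - 0) = - (207 + 0) = \left(-1\right) 207 = -207$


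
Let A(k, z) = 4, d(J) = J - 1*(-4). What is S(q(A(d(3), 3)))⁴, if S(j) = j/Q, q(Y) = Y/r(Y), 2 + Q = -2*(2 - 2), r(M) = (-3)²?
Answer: 16/6561 ≈ 0.0024387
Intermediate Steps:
r(M) = 9
d(J) = 4 + J (d(J) = J + 4 = 4 + J)
Q = -2 (Q = -2 - 2*(2 - 2) = -2 - 2*0 = -2 + 0 = -2)
q(Y) = Y/9
S(j) = -j/2 (S(j) = j/(-2) = j*(-½) = -j/2)
S(q(A(d(3), 3)))⁴ = (-4/18)⁴ = (-½*4/9)⁴ = (-2/9)⁴ = 16/6561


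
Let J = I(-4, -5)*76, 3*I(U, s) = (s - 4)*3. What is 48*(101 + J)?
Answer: -27984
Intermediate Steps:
I(U, s) = -4 + s (I(U, s) = ((s - 4)*3)/3 = ((-4 + s)*3)/3 = (-12 + 3*s)/3 = -4 + s)
J = -684 (J = (-4 - 5)*76 = -9*76 = -684)
48*(101 + J) = 48*(101 - 684) = 48*(-583) = -27984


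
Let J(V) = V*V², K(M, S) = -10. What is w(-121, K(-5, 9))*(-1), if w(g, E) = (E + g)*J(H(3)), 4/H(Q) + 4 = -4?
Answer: -131/8 ≈ -16.375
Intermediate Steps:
H(Q) = -½ (H(Q) = 4/(-4 - 4) = 4/(-8) = 4*(-⅛) = -½)
J(V) = V³
w(g, E) = -E/8 - g/8 (w(g, E) = (E + g)*(-½)³ = (E + g)*(-⅛) = -E/8 - g/8)
w(-121, K(-5, 9))*(-1) = (-⅛*(-10) - ⅛*(-121))*(-1) = (5/4 + 121/8)*(-1) = (131/8)*(-1) = -131/8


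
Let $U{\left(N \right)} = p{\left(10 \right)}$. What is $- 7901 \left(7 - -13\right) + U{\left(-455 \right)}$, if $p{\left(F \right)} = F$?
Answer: $-158010$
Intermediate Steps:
$U{\left(N \right)} = 10$
$- 7901 \left(7 - -13\right) + U{\left(-455 \right)} = - 7901 \left(7 - -13\right) + 10 = - 7901 \left(7 + 13\right) + 10 = \left(-7901\right) 20 + 10 = -158020 + 10 = -158010$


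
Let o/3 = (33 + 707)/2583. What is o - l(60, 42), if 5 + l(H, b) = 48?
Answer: -36283/861 ≈ -42.141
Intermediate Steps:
l(H, b) = 43 (l(H, b) = -5 + 48 = 43)
o = 740/861 (o = 3*((33 + 707)/2583) = 3*(740*(1/2583)) = 3*(740/2583) = 740/861 ≈ 0.85947)
o - l(60, 42) = 740/861 - 1*43 = 740/861 - 43 = -36283/861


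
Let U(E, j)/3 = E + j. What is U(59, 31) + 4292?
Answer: 4562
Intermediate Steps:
U(E, j) = 3*E + 3*j (U(E, j) = 3*(E + j) = 3*E + 3*j)
U(59, 31) + 4292 = (3*59 + 3*31) + 4292 = (177 + 93) + 4292 = 270 + 4292 = 4562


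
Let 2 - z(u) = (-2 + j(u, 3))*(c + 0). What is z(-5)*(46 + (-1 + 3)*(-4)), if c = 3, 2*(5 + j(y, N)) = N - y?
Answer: 418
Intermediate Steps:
j(y, N) = -5 + N/2 - y/2 (j(y, N) = -5 + (N - y)/2 = -5 + (N/2 - y/2) = -5 + N/2 - y/2)
z(u) = 37/2 + 3*u/2 (z(u) = 2 - (-2 + (-5 + (1/2)*3 - u/2))*(3 + 0) = 2 - (-2 + (-5 + 3/2 - u/2))*3 = 2 - (-2 + (-7/2 - u/2))*3 = 2 - (-11/2 - u/2)*3 = 2 - (-33/2 - 3*u/2) = 2 + (33/2 + 3*u/2) = 37/2 + 3*u/2)
z(-5)*(46 + (-1 + 3)*(-4)) = (37/2 + (3/2)*(-5))*(46 + (-1 + 3)*(-4)) = (37/2 - 15/2)*(46 + 2*(-4)) = 11*(46 - 8) = 11*38 = 418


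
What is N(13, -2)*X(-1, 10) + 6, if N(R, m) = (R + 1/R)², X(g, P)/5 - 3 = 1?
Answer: 579014/169 ≈ 3426.1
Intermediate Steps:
X(g, P) = 20 (X(g, P) = 15 + 5*1 = 15 + 5 = 20)
N(13, -2)*X(-1, 10) + 6 = ((1 + 13²)²/13²)*20 + 6 = ((1 + 169)²/169)*20 + 6 = ((1/169)*170²)*20 + 6 = ((1/169)*28900)*20 + 6 = (28900/169)*20 + 6 = 578000/169 + 6 = 579014/169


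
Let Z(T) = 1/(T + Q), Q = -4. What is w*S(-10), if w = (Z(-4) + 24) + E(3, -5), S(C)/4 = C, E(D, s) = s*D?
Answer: -355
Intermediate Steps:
E(D, s) = D*s
S(C) = 4*C
Z(T) = 1/(-4 + T) (Z(T) = 1/(T - 4) = 1/(-4 + T))
w = 71/8 (w = (1/(-4 - 4) + 24) + 3*(-5) = (1/(-8) + 24) - 15 = (-⅛ + 24) - 15 = 191/8 - 15 = 71/8 ≈ 8.8750)
w*S(-10) = 71*(4*(-10))/8 = (71/8)*(-40) = -355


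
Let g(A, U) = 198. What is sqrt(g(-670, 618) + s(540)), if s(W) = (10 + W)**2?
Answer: sqrt(302698) ≈ 550.18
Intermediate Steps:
sqrt(g(-670, 618) + s(540)) = sqrt(198 + (10 + 540)**2) = sqrt(198 + 550**2) = sqrt(198 + 302500) = sqrt(302698)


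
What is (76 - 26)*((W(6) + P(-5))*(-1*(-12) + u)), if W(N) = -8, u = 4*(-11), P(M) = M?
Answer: 20800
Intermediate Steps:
u = -44
(76 - 26)*((W(6) + P(-5))*(-1*(-12) + u)) = (76 - 26)*((-8 - 5)*(-1*(-12) - 44)) = 50*(-13*(12 - 44)) = 50*(-13*(-32)) = 50*416 = 20800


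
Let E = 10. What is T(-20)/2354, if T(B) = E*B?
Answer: -100/1177 ≈ -0.084962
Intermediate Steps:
T(B) = 10*B
T(-20)/2354 = (10*(-20))/2354 = -200*1/2354 = -100/1177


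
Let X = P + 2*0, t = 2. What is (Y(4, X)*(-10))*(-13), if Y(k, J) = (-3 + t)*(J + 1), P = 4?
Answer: -650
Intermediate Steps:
X = 4 (X = 4 + 2*0 = 4 + 0 = 4)
Y(k, J) = -1 - J (Y(k, J) = (-3 + 2)*(J + 1) = -(1 + J) = -1 - J)
(Y(4, X)*(-10))*(-13) = ((-1 - 1*4)*(-10))*(-13) = ((-1 - 4)*(-10))*(-13) = -5*(-10)*(-13) = 50*(-13) = -650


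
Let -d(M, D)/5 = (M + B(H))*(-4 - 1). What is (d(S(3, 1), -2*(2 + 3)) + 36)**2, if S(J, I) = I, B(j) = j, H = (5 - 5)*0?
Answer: 3721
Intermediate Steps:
H = 0 (H = 0*0 = 0)
d(M, D) = 25*M (d(M, D) = -5*(M + 0)*(-4 - 1) = -5*M*(-5) = -(-25)*M = 25*M)
(d(S(3, 1), -2*(2 + 3)) + 36)**2 = (25*1 + 36)**2 = (25 + 36)**2 = 61**2 = 3721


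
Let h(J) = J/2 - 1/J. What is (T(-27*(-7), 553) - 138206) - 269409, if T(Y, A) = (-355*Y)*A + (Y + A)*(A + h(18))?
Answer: -333847685/9 ≈ -3.7094e+7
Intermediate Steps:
h(J) = J/2 - 1/J (h(J) = J*(1/2) - 1/J = J/2 - 1/J)
T(Y, A) = (161/18 + A)*(A + Y) - 355*A*Y (T(Y, A) = (-355*Y)*A + (Y + A)*(A + ((1/2)*18 - 1/18)) = -355*A*Y + (A + Y)*(A + (9 - 1*1/18)) = -355*A*Y + (A + Y)*(A + (9 - 1/18)) = -355*A*Y + (A + Y)*(A + 161/18) = -355*A*Y + (A + Y)*(161/18 + A) = -355*A*Y + (161/18 + A)*(A + Y) = (161/18 + A)*(A + Y) - 355*A*Y)
(T(-27*(-7), 553) - 138206) - 269409 = ((553**2 + (161/18)*553 + 161*(-27*(-7))/18 - 354*553*(-27*(-7))) - 138206) - 269409 = ((305809 + 89033/18 + (161/18)*189 - 354*553*189) - 138206) - 269409 = ((305809 + 89033/18 + 3381/2 - 36999018) - 138206) - 269409 = (-330179150/9 - 138206) - 269409 = -331423004/9 - 269409 = -333847685/9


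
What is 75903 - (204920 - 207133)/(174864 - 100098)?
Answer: 5674965911/74766 ≈ 75903.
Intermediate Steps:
75903 - (204920 - 207133)/(174864 - 100098) = 75903 - (-2213)/74766 = 75903 - 1*(-2213/74766) = 75903 + 2213/74766 = 5674965911/74766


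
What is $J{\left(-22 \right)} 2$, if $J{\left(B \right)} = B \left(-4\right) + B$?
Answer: $132$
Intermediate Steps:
$J{\left(B \right)} = - 3 B$ ($J{\left(B \right)} = - 4 B + B = - 3 B$)
$J{\left(-22 \right)} 2 = \left(-3\right) \left(-22\right) 2 = 66 \cdot 2 = 132$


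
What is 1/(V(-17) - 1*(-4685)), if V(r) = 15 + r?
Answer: 1/4683 ≈ 0.00021354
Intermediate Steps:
1/(V(-17) - 1*(-4685)) = 1/((15 - 17) - 1*(-4685)) = 1/(-2 + 4685) = 1/4683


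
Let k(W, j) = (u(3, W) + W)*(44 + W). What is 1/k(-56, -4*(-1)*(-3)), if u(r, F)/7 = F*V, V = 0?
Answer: 1/672 ≈ 0.0014881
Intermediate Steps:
u(r, F) = 0 (u(r, F) = 7*(F*0) = 7*0 = 0)
k(W, j) = W*(44 + W) (k(W, j) = (0 + W)*(44 + W) = W*(44 + W))
1/k(-56, -4*(-1)*(-3)) = 1/(-56*(44 - 56)) = 1/(-56*(-12)) = 1/672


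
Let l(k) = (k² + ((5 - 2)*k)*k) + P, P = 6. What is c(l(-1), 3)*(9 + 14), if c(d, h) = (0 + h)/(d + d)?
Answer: 69/20 ≈ 3.4500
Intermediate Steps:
l(k) = 6 + 4*k² (l(k) = (k² + ((5 - 2)*k)*k) + 6 = (k² + (3*k)*k) + 6 = (k² + 3*k²) + 6 = 4*k² + 6 = 6 + 4*k²)
c(d, h) = h/(2*d) (c(d, h) = h/((2*d)) = h*(1/(2*d)) = h/(2*d))
c(l(-1), 3)*(9 + 14) = ((½)*3/(6 + 4*(-1)²))*(9 + 14) = ((½)*3/(6 + 4*1))*23 = ((½)*3/(6 + 4))*23 = ((½)*3/10)*23 = ((½)*3*(⅒))*23 = (3/20)*23 = 69/20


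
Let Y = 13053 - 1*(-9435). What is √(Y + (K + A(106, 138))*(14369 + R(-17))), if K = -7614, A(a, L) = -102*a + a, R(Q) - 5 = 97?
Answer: 2*I*√66271558 ≈ 16281.0*I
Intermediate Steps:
R(Q) = 102 (R(Q) = 5 + 97 = 102)
A(a, L) = -101*a
Y = 22488 (Y = 13053 + 9435 = 22488)
√(Y + (K + A(106, 138))*(14369 + R(-17))) = √(22488 + (-7614 - 101*106)*(14369 + 102)) = √(22488 + (-7614 - 10706)*14471) = √(22488 - 18320*14471) = √(22488 - 265108720) = √(-265086232) = 2*I*√66271558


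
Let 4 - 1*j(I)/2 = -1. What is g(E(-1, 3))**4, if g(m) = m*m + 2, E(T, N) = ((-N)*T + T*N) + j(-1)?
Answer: 108243216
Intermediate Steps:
j(I) = 10 (j(I) = 8 - 2*(-1) = 8 + 2 = 10)
E(T, N) = 10 (E(T, N) = ((-N)*T + T*N) + 10 = (-N*T + N*T) + 10 = 0 + 10 = 10)
g(m) = 2 + m**2 (g(m) = m**2 + 2 = 2 + m**2)
g(E(-1, 3))**4 = (2 + 10**2)**4 = (2 + 100)**4 = 102**4 = 108243216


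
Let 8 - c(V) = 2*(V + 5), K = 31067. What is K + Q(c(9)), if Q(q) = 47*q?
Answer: 30127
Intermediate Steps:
c(V) = -2 - 2*V (c(V) = 8 - 2*(V + 5) = 8 - 2*(5 + V) = 8 - (10 + 2*V) = 8 + (-10 - 2*V) = -2 - 2*V)
K + Q(c(9)) = 31067 + 47*(-2 - 2*9) = 31067 + 47*(-2 - 18) = 31067 + 47*(-20) = 31067 - 940 = 30127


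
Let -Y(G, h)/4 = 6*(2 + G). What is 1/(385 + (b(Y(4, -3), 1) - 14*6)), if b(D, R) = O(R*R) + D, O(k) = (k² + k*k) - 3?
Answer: 1/156 ≈ 0.0064103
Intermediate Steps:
Y(G, h) = -48 - 24*G (Y(G, h) = -24*(2 + G) = -4*(12 + 6*G) = -48 - 24*G)
O(k) = -3 + 2*k² (O(k) = (k² + k²) - 3 = 2*k² - 3 = -3 + 2*k²)
b(D, R) = -3 + D + 2*R⁴ (b(D, R) = (-3 + 2*(R*R)²) + D = (-3 + 2*(R²)²) + D = (-3 + 2*R⁴) + D = -3 + D + 2*R⁴)
1/(385 + (b(Y(4, -3), 1) - 14*6)) = 1/(385 + ((-3 + (-48 - 24*4) + 2*1⁴) - 14*6)) = 1/(385 + ((-3 + (-48 - 96) + 2*1) - 84)) = 1/(385 + ((-3 - 144 + 2) - 84)) = 1/(385 + (-145 - 84)) = 1/(385 - 229) = 1/156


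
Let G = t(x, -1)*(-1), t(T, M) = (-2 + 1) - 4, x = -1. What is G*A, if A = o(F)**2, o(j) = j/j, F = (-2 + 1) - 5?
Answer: 5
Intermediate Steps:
t(T, M) = -5 (t(T, M) = -1 - 4 = -5)
F = -6 (F = -1 - 5 = -6)
o(j) = 1
G = 5 (G = -5*(-1) = 5)
A = 1 (A = 1**2 = 1)
G*A = 5*1 = 5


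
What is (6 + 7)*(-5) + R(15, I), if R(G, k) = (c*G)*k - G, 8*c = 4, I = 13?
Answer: 35/2 ≈ 17.500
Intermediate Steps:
c = 1/2 (c = (1/8)*4 = 1/2 ≈ 0.50000)
R(G, k) = -G + G*k/2 (R(G, k) = (G/2)*k - G = G*k/2 - G = -G + G*k/2)
(6 + 7)*(-5) + R(15, I) = (6 + 7)*(-5) + (1/2)*15*(-2 + 13) = 13*(-5) + (1/2)*15*11 = -65 + 165/2 = 35/2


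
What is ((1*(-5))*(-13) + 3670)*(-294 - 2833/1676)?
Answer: -1850980095/1676 ≈ -1.1044e+6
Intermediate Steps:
((1*(-5))*(-13) + 3670)*(-294 - 2833/1676) = (-5*(-13) + 3670)*(-294 - 2833*1/1676) = (65 + 3670)*(-294 - 2833/1676) = 3735*(-495577/1676) = -1850980095/1676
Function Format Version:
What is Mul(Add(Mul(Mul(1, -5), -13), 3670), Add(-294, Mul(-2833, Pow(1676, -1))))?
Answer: Rational(-1850980095, 1676) ≈ -1.1044e+6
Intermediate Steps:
Mul(Add(Mul(Mul(1, -5), -13), 3670), Add(-294, Mul(-2833, Pow(1676, -1)))) = Mul(Add(Mul(-5, -13), 3670), Add(-294, Mul(-2833, Rational(1, 1676)))) = Mul(Add(65, 3670), Add(-294, Rational(-2833, 1676))) = Mul(3735, Rational(-495577, 1676)) = Rational(-1850980095, 1676)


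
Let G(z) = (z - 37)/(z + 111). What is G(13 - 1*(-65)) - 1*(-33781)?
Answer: 6384650/189 ≈ 33781.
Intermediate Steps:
G(z) = (-37 + z)/(111 + z)
G(13 - 1*(-65)) - 1*(-33781) = (-37 + (13 - 1*(-65)))/(111 + (13 - 1*(-65))) - 1*(-33781) = (-37 + (13 + 65))/(111 + (13 + 65)) + 33781 = (-37 + 78)/(111 + 78) + 33781 = 41/189 + 33781 = 6384650/189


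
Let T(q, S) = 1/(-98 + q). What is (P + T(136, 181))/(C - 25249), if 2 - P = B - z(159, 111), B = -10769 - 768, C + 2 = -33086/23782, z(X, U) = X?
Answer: -5285846775/11410494992 ≈ -0.46324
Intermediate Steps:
C = -40325/11891 (C = -2 - 33086/23782 = -2 - 33086*1/23782 = -2 - 16543/11891 = -40325/11891 ≈ -3.3912)
B = -11537
P = 11698 (P = 2 - (-11537 - 1*159) = 2 - (-11537 - 159) = 2 - 1*(-11696) = 2 + 11696 = 11698)
(P + T(136, 181))/(C - 25249) = (11698 + 1/(-98 + 136))/(-40325/11891 - 25249) = (11698 + 1/38)/(-300276184/11891) = (11698 + 1/38)*(-11891/300276184) = (444525/38)*(-11891/300276184) = -5285846775/11410494992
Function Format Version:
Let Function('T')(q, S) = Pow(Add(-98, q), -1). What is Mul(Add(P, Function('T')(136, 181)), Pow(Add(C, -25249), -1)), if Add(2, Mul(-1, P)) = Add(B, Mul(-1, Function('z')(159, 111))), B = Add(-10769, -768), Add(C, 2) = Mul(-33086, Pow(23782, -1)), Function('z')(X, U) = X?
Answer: Rational(-5285846775, 11410494992) ≈ -0.46324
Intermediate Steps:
C = Rational(-40325, 11891) (C = Add(-2, Mul(-33086, Pow(23782, -1))) = Add(-2, Mul(-33086, Rational(1, 23782))) = Add(-2, Rational(-16543, 11891)) = Rational(-40325, 11891) ≈ -3.3912)
B = -11537
P = 11698 (P = Add(2, Mul(-1, Add(-11537, Mul(-1, 159)))) = Add(2, Mul(-1, Add(-11537, -159))) = Add(2, Mul(-1, -11696)) = Add(2, 11696) = 11698)
Mul(Add(P, Function('T')(136, 181)), Pow(Add(C, -25249), -1)) = Mul(Add(11698, Pow(Add(-98, 136), -1)), Pow(Add(Rational(-40325, 11891), -25249), -1)) = Mul(Add(11698, Pow(38, -1)), Pow(Rational(-300276184, 11891), -1)) = Mul(Add(11698, Rational(1, 38)), Rational(-11891, 300276184)) = Mul(Rational(444525, 38), Rational(-11891, 300276184)) = Rational(-5285846775, 11410494992)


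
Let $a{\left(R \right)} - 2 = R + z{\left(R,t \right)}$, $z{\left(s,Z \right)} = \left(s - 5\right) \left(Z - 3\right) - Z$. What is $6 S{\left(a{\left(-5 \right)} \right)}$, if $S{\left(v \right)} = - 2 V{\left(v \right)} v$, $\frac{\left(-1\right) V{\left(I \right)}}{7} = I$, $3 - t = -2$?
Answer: $65856$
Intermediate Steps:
$t = 5$ ($t = 3 - -2 = 3 + 2 = 5$)
$V{\left(I \right)} = - 7 I$
$z{\left(s,Z \right)} = - Z + \left(-5 + s\right) \left(-3 + Z\right)$ ($z{\left(s,Z \right)} = \left(-5 + s\right) \left(-3 + Z\right) - Z = - Z + \left(-5 + s\right) \left(-3 + Z\right)$)
$a{\left(R \right)} = -13 + 3 R$ ($a{\left(R \right)} = 2 + \left(R + \left(15 - 30 - 3 R + 5 R\right)\right) = 2 + \left(R + \left(-15 + 2 R\right)\right) = 2 + \left(-15 + 3 R\right) = -13 + 3 R$)
$S{\left(v \right)} = 14 v^{2}$ ($S{\left(v \right)} = - 2 \left(- 7 v\right) v = 14 v v = 14 v^{2}$)
$6 S{\left(a{\left(-5 \right)} \right)} = 6 \cdot 14 \left(-13 + 3 \left(-5\right)\right)^{2} = 6 \cdot 14 \left(-13 - 15\right)^{2} = 6 \cdot 14 \left(-28\right)^{2} = 6 \cdot 14 \cdot 784 = 6 \cdot 10976 = 65856$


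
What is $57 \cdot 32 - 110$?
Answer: $1714$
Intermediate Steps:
$57 \cdot 32 - 110 = 1824 - 110 = 1714$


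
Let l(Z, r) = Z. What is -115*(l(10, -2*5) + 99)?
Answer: -12535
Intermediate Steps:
-115*(l(10, -2*5) + 99) = -115*(10 + 99) = -115*109 = -12535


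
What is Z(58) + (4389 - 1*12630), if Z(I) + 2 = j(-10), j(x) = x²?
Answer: -8143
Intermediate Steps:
Z(I) = 98 (Z(I) = -2 + (-10)² = -2 + 100 = 98)
Z(58) + (4389 - 1*12630) = 98 + (4389 - 1*12630) = 98 + (4389 - 12630) = 98 - 8241 = -8143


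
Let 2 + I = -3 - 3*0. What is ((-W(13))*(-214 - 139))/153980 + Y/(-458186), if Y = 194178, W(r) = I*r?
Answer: -4041260621/7055148028 ≈ -0.57281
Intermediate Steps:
I = -5 (I = -2 + (-3 - 3*0) = -2 + (-3 + 0) = -2 - 3 = -5)
W(r) = -5*r
((-W(13))*(-214 - 139))/153980 + Y/(-458186) = ((-(-5)*13)*(-214 - 139))/153980 + 194178/(-458186) = (-1*(-65)*(-353))*(1/153980) + 194178*(-1/458186) = (65*(-353))*(1/153980) - 97089/229093 = -22945*1/153980 - 97089/229093 = -4589/30796 - 97089/229093 = -4041260621/7055148028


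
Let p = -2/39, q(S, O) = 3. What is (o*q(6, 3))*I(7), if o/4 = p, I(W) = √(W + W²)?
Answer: -16*√14/13 ≈ -4.6051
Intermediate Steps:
p = -2/39 (p = -2*1/39 = -2/39 ≈ -0.051282)
o = -8/39 (o = 4*(-2/39) = -8/39 ≈ -0.20513)
(o*q(6, 3))*I(7) = (-8/39*3)*√(7*(1 + 7)) = -8*2*√14/13 = -16*√14/13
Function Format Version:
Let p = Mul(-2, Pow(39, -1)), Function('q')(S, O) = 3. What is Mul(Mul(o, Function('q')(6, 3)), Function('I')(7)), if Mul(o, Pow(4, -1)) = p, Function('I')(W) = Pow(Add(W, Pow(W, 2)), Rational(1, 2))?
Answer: Mul(Rational(-16, 13), Pow(14, Rational(1, 2))) ≈ -4.6051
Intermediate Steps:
p = Rational(-2, 39) (p = Mul(-2, Rational(1, 39)) = Rational(-2, 39) ≈ -0.051282)
o = Rational(-8, 39) (o = Mul(4, Rational(-2, 39)) = Rational(-8, 39) ≈ -0.20513)
Mul(Mul(o, Function('q')(6, 3)), Function('I')(7)) = Mul(Mul(Rational(-8, 39), 3), Pow(Mul(7, Add(1, 7)), Rational(1, 2))) = Mul(Rational(-8, 13), Pow(Mul(7, 8), Rational(1, 2))) = Mul(Rational(-8, 13), Pow(56, Rational(1, 2))) = Mul(Rational(-8, 13), Mul(2, Pow(14, Rational(1, 2)))) = Mul(Rational(-16, 13), Pow(14, Rational(1, 2)))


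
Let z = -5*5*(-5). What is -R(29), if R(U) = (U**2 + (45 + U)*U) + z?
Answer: -3112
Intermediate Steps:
z = 125 (z = -25*(-5) = 125)
R(U) = 125 + U**2 + U*(45 + U) (R(U) = (U**2 + (45 + U)*U) + 125 = (U**2 + U*(45 + U)) + 125 = 125 + U**2 + U*(45 + U))
-R(29) = -(125 + 2*29**2 + 45*29) = -(125 + 2*841 + 1305) = -(125 + 1682 + 1305) = -1*3112 = -3112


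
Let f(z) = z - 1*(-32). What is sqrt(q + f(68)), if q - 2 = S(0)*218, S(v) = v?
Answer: sqrt(102) ≈ 10.100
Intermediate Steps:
f(z) = 32 + z (f(z) = z + 32 = 32 + z)
q = 2 (q = 2 + 0*218 = 2 + 0 = 2)
sqrt(q + f(68)) = sqrt(2 + (32 + 68)) = sqrt(2 + 100) = sqrt(102)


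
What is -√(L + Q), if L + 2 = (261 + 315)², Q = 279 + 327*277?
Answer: -2*√105658 ≈ -650.10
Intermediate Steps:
Q = 90858 (Q = 279 + 90579 = 90858)
L = 331774 (L = -2 + (261 + 315)² = -2 + 576² = -2 + 331776 = 331774)
-√(L + Q) = -√(331774 + 90858) = -√422632 = -2*√105658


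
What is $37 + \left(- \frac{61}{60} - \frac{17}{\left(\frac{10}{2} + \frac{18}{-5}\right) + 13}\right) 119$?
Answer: $- \frac{80809}{360} \approx -224.47$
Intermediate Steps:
$37 + \left(- \frac{61}{60} - \frac{17}{\left(\frac{10}{2} + \frac{18}{-5}\right) + 13}\right) 119 = 37 + \left(\left(-61\right) \frac{1}{60} - \frac{17}{\left(10 \cdot \frac{1}{2} + 18 \left(- \frac{1}{5}\right)\right) + 13}\right) 119 = 37 + \left(- \frac{61}{60} - \frac{17}{\left(5 - \frac{18}{5}\right) + 13}\right) 119 = 37 + \left(- \frac{61}{60} - \frac{17}{\frac{7}{5} + 13}\right) 119 = 37 + \left(- \frac{61}{60} - \frac{17}{\frac{72}{5}}\right) 119 = 37 + \left(- \frac{61}{60} - \frac{85}{72}\right) 119 = 37 - \frac{94129}{360} = - \frac{80809}{360}$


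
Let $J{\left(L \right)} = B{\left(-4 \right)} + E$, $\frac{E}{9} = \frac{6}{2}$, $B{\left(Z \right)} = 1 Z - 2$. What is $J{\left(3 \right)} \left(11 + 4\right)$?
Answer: $315$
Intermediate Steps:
$B{\left(Z \right)} = -2 + Z$ ($B{\left(Z \right)} = Z - 2 = -2 + Z$)
$E = 27$ ($E = 9 \cdot \frac{6}{2} = 9 \cdot 6 \cdot \frac{1}{2} = 9 \cdot 3 = 27$)
$J{\left(L \right)} = 21$ ($J{\left(L \right)} = \left(-2 - 4\right) + 27 = -6 + 27 = 21$)
$J{\left(3 \right)} \left(11 + 4\right) = 21 \left(11 + 4\right) = 21 \cdot 15 = 315$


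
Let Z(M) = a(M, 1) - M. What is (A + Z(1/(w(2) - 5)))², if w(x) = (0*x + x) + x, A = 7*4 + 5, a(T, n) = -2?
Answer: 1024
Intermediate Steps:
A = 33 (A = 28 + 5 = 33)
w(x) = 2*x (w(x) = (0 + x) + x = x + x = 2*x)
Z(M) = -2 - M
(A + Z(1/(w(2) - 5)))² = (33 + (-2 - 1/(2*2 - 5)))² = (33 + (-2 - 1/(4 - 5)))² = (33 + (-2 - 1/(-1)))² = (33 + (-2 - 1*(-1)))² = (33 + (-2 + 1))² = (33 - 1)² = 32² = 1024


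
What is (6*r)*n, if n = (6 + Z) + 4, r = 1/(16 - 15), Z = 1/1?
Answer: 66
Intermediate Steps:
Z = 1
r = 1 (r = 1/1 = 1)
n = 11 (n = (6 + 1) + 4 = 7 + 4 = 11)
(6*r)*n = (6*1)*11 = 6*11 = 66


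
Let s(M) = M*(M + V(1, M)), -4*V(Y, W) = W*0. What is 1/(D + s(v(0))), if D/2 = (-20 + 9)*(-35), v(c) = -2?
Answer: 1/774 ≈ 0.0012920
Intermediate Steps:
V(Y, W) = 0 (V(Y, W) = -W*0/4 = -¼*0 = 0)
D = 770 (D = 2*((-20 + 9)*(-35)) = 2*(-11*(-35)) = 2*385 = 770)
s(M) = M² (s(M) = M*(M + 0) = M*M = M²)
1/(D + s(v(0))) = 1/(770 + (-2)²) = 1/(770 + 4) = 1/774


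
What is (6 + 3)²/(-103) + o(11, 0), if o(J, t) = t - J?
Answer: -1214/103 ≈ -11.786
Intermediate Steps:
(6 + 3)²/(-103) + o(11, 0) = (6 + 3)²/(-103) + (0 - 1*11) = -1/103*9² + (0 - 11) = -1/103*81 - 11 = -81/103 - 11 = -1214/103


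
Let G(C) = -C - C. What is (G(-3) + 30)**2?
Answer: 1296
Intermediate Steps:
G(C) = -2*C
(G(-3) + 30)**2 = (-2*(-3) + 30)**2 = (6 + 30)**2 = 36**2 = 1296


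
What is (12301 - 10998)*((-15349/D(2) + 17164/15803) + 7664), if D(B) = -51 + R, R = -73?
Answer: 19887491453473/1959572 ≈ 1.0149e+7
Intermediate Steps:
D(B) = -124 (D(B) = -51 - 73 = -124)
(12301 - 10998)*((-15349/D(2) + 17164/15803) + 7664) = (12301 - 10998)*((-15349/(-124) + 17164/15803) + 7664) = 1303*((-15349*(-1/124) + 17164*(1/15803)) + 7664) = 1303*((15349/124 + 17164/15803) + 7664) = 1303*(244688583/1959572 + 7664) = 1303*(15262848391/1959572) = 19887491453473/1959572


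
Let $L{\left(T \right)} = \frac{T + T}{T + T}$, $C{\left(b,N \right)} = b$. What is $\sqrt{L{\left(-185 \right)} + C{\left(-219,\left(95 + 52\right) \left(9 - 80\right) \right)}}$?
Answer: $i \sqrt{218} \approx 14.765 i$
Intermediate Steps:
$L{\left(T \right)} = 1$ ($L{\left(T \right)} = \frac{2 T}{2 T} = 2 T \frac{1}{2 T} = 1$)
$\sqrt{L{\left(-185 \right)} + C{\left(-219,\left(95 + 52\right) \left(9 - 80\right) \right)}} = \sqrt{1 - 219} = \sqrt{-218} = i \sqrt{218}$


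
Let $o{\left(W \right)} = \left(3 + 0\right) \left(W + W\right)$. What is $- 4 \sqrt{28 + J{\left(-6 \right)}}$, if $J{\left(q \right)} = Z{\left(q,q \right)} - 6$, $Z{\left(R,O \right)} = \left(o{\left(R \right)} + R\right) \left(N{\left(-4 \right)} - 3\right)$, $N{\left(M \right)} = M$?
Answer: $- 8 \sqrt{79} \approx -71.106$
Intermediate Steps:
$o{\left(W \right)} = 6 W$ ($o{\left(W \right)} = 3 \cdot 2 W = 6 W$)
$Z{\left(R,O \right)} = - 49 R$ ($Z{\left(R,O \right)} = \left(6 R + R\right) \left(-4 - 3\right) = 7 R \left(-7\right) = - 49 R$)
$J{\left(q \right)} = -6 - 49 q$ ($J{\left(q \right)} = - 49 q - 6 = -6 - 49 q$)
$- 4 \sqrt{28 + J{\left(-6 \right)}} = - 4 \sqrt{28 - -288} = - 4 \sqrt{28 + \left(-6 + 294\right)} = - 4 \sqrt{28 + 288} = - 4 \sqrt{316} = - 4 \cdot 2 \sqrt{79} = - 8 \sqrt{79}$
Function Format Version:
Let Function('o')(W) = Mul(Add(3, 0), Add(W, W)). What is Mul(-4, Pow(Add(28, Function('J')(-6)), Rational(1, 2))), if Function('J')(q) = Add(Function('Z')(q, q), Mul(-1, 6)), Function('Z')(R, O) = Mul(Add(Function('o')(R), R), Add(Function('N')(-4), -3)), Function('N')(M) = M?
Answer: Mul(-8, Pow(79, Rational(1, 2))) ≈ -71.106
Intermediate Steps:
Function('o')(W) = Mul(6, W) (Function('o')(W) = Mul(3, Mul(2, W)) = Mul(6, W))
Function('Z')(R, O) = Mul(-49, R) (Function('Z')(R, O) = Mul(Add(Mul(6, R), R), Add(-4, -3)) = Mul(Mul(7, R), -7) = Mul(-49, R))
Function('J')(q) = Add(-6, Mul(-49, q)) (Function('J')(q) = Add(Mul(-49, q), Mul(-1, 6)) = Add(Mul(-49, q), -6) = Add(-6, Mul(-49, q)))
Mul(-4, Pow(Add(28, Function('J')(-6)), Rational(1, 2))) = Mul(-4, Pow(Add(28, Add(-6, Mul(-49, -6))), Rational(1, 2))) = Mul(-4, Pow(Add(28, Add(-6, 294)), Rational(1, 2))) = Mul(-4, Pow(Add(28, 288), Rational(1, 2))) = Mul(-4, Pow(316, Rational(1, 2))) = Mul(-4, Mul(2, Pow(79, Rational(1, 2)))) = Mul(-8, Pow(79, Rational(1, 2)))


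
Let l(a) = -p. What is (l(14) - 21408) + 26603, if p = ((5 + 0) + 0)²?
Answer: 5170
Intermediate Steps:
p = 25 (p = (5 + 0)² = 5² = 25)
l(a) = -25 (l(a) = -1*25 = -25)
(l(14) - 21408) + 26603 = (-25 - 21408) + 26603 = -21433 + 26603 = 5170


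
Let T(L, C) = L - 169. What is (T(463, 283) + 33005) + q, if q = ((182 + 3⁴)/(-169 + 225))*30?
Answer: 936317/28 ≈ 33440.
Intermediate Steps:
T(L, C) = -169 + L
q = 3945/28 (q = ((182 + 81)/56)*30 = (263*(1/56))*30 = (263/56)*30 = 3945/28 ≈ 140.89)
(T(463, 283) + 33005) + q = ((-169 + 463) + 33005) + 3945/28 = (294 + 33005) + 3945/28 = 33299 + 3945/28 = 936317/28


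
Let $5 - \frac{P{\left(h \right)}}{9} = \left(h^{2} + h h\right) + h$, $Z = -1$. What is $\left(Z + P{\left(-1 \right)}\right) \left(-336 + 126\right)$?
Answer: $-7350$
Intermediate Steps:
$P{\left(h \right)} = 45 - 18 h^{2} - 9 h$ ($P{\left(h \right)} = 45 - 9 \left(\left(h^{2} + h h\right) + h\right) = 45 - 9 \left(\left(h^{2} + h^{2}\right) + h\right) = 45 - 9 \left(2 h^{2} + h\right) = 45 - 9 \left(h + 2 h^{2}\right) = 45 - \left(9 h + 18 h^{2}\right) = 45 - 18 h^{2} - 9 h$)
$\left(Z + P{\left(-1 \right)}\right) \left(-336 + 126\right) = \left(-1 - \left(-54 + 18\right)\right) \left(-336 + 126\right) = \left(-1 + \left(45 - 18 + 9\right)\right) \left(-210\right) = \left(-1 + 36\right) \left(-210\right) = 35 \left(-210\right) = -7350$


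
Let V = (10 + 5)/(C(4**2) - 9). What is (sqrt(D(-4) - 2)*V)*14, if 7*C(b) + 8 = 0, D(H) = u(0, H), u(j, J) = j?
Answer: -1470*I*sqrt(2)/71 ≈ -29.28*I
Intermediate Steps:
D(H) = 0
C(b) = -8/7 (C(b) = -8/7 + (1/7)*0 = -8/7 + 0 = -8/7)
V = -105/71 (V = (10 + 5)/(-8/7 - 9) = 15/(-71/7) = 15*(-7/71) = -105/71 ≈ -1.4789)
(sqrt(D(-4) - 2)*V)*14 = (sqrt(0 - 2)*(-105/71))*14 = (sqrt(-2)*(-105/71))*14 = ((I*sqrt(2))*(-105/71))*14 = -105*I*sqrt(2)/71*14 = -1470*I*sqrt(2)/71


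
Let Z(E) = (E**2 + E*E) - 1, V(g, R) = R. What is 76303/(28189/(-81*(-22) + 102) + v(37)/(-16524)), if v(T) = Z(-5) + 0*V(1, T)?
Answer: 49487607801/9702140 ≈ 5100.7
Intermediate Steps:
Z(E) = -1 + 2*E**2 (Z(E) = (E**2 + E**2) - 1 = 2*E**2 - 1 = -1 + 2*E**2)
v(T) = 49 (v(T) = (-1 + 2*(-5)**2) + 0*T = (-1 + 2*25) + 0 = (-1 + 50) + 0 = 49 + 0 = 49)
76303/(28189/(-81*(-22) + 102) + v(37)/(-16524)) = 76303/(28189/(-81*(-22) + 102) + 49/(-16524)) = 76303/(28189/(1782 + 102) + 49*(-1/16524)) = 76303/(28189/1884 - 49/16524) = 76303/(9702140/648567) = 76303*(648567/9702140) = 49487607801/9702140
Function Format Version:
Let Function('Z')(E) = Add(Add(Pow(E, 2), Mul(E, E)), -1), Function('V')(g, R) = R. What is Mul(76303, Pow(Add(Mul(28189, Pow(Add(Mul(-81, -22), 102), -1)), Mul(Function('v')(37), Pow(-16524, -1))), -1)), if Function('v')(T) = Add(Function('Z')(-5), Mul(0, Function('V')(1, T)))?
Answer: Rational(49487607801, 9702140) ≈ 5100.7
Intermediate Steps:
Function('Z')(E) = Add(-1, Mul(2, Pow(E, 2))) (Function('Z')(E) = Add(Add(Pow(E, 2), Pow(E, 2)), -1) = Add(Mul(2, Pow(E, 2)), -1) = Add(-1, Mul(2, Pow(E, 2))))
Function('v')(T) = 49 (Function('v')(T) = Add(Add(-1, Mul(2, Pow(-5, 2))), Mul(0, T)) = Add(Add(-1, Mul(2, 25)), 0) = Add(Add(-1, 50), 0) = Add(49, 0) = 49)
Mul(76303, Pow(Add(Mul(28189, Pow(Add(Mul(-81, -22), 102), -1)), Mul(Function('v')(37), Pow(-16524, -1))), -1)) = Mul(76303, Pow(Add(Mul(28189, Pow(Add(Mul(-81, -22), 102), -1)), Mul(49, Pow(-16524, -1))), -1)) = Mul(76303, Pow(Add(Mul(28189, Pow(Add(1782, 102), -1)), Mul(49, Rational(-1, 16524))), -1)) = Mul(76303, Pow(Add(Mul(28189, Pow(1884, -1)), Rational(-49, 16524)), -1)) = Mul(76303, Pow(Add(Mul(28189, Rational(1, 1884)), Rational(-49, 16524)), -1)) = Mul(76303, Pow(Add(Rational(28189, 1884), Rational(-49, 16524)), -1)) = Mul(76303, Pow(Rational(9702140, 648567), -1)) = Mul(76303, Rational(648567, 9702140)) = Rational(49487607801, 9702140)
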